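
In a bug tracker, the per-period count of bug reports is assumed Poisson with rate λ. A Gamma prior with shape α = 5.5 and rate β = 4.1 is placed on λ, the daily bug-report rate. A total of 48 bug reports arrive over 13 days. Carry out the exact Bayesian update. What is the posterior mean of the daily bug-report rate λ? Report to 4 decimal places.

With a Gamma(shape α, rate β) prior, the Poisson likelihood is conjugate: the posterior is Gamma(α + ΣXᵢ, β + n).
Posterior: Gamma(α+S, β+n) = Gamma(5.5+48, 4.1+13) = Gamma(53.5, 17.1).
Posterior mean = α/β = 53.5/17.1 = 3.1287.

3.1287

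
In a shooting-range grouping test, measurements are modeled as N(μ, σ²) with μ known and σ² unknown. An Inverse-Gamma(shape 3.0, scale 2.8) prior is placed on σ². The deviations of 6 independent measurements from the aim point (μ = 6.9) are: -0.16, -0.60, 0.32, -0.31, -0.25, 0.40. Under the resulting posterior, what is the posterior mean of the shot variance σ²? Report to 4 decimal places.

With known mean μ and an Inverse-Gamma(α, β) prior on σ², the Normal likelihood is conjugate: posterior is Inv-Gamma(α + n/2, β + Σ(xᵢ−μ)²/2).
Σ(xᵢ−μ)² = (-0.16)² + (-0.60)² + (0.32)² + (-0.31)² + (-0.25)² + (0.40)² = 0.8066.
Posterior: Inv-Gamma(3.0 + 6/2, 2.8 + 0.8066/2) = Inv-Gamma(6.00, 3.20330).
E[σ²|data] = β/(α−1) = 3.20330/5.00 = 0.6407.

0.6407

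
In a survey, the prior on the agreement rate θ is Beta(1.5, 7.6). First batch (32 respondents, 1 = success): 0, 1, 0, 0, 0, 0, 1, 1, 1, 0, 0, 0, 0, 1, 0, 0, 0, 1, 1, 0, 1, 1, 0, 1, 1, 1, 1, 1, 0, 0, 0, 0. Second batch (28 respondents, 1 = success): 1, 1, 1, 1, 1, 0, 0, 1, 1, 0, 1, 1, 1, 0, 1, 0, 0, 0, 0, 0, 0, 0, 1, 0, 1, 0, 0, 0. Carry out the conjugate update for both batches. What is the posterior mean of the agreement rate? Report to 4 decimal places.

The Beta prior is conjugate to a Binomial/Bernoulli likelihood; the update adds successes to α and failures to β.
After batch 1: Beta(1.5+14, 7.6+18) = Beta(15.5, 25.6).
After batch 2: Beta(15.5+13, 25.6+15) = Beta(28.5, 40.6).
Posterior mean = α/(α+β) = 28.5/69.1 = 0.4124.

0.4124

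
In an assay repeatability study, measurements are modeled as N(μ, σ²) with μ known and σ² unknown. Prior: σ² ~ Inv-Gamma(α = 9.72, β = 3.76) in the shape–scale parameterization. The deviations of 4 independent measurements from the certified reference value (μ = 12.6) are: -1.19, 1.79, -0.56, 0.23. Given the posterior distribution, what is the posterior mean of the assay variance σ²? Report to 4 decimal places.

0.5833

With known mean μ and an Inverse-Gamma(α, β) prior on σ², the Normal likelihood is conjugate: posterior is Inv-Gamma(α + n/2, β + Σ(xᵢ−μ)²/2).
Σ(xᵢ−μ)² = (-1.19)² + (1.79)² + (-0.56)² + (0.23)² = 4.9867.
Posterior: Inv-Gamma(9.72 + 4/2, 3.76 + 4.9867/2) = Inv-Gamma(11.72, 6.25335).
E[σ²|data] = β/(α−1) = 6.25335/10.72 = 0.5833.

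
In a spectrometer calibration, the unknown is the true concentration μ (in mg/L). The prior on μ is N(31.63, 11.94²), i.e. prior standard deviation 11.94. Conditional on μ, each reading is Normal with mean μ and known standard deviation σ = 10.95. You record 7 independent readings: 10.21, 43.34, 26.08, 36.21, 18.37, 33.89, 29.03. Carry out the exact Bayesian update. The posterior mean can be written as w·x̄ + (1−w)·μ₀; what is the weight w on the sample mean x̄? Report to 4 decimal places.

For Normal data with known variance σ², a Normal(μ₀, σ₀²) prior on μ is conjugate. Posterior precision = 1/σ₀² + n/σ²; posterior mean is the precision-weighted average of μ₀ and x̄.
σ₀² = 11.94² = 142.5636, σ² = 10.95² = 119.9025. Prior precision 1/σ₀² = 1/142.5636; data precision n/σ² = 7/119.9025.
w = (n/σ²)/(1/σ₀² + n/σ²) = n·σ₀²/(σ² + n·σ₀²) = 7·142.5636/(119.9025 + 7·142.5636) = 997.9452/1117.8477 = 0.8927.

0.8927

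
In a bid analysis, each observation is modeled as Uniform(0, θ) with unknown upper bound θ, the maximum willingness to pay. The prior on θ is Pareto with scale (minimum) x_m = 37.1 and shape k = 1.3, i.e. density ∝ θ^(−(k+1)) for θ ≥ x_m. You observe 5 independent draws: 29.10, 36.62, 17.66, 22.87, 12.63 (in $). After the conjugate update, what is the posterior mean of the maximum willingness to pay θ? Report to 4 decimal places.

44.1000

A Pareto(scale x_m, shape k) prior on the upper bound θ of Uniform(0, θ) is conjugate: posterior is Pareto(max(x_m, max xᵢ), k + n).
Sample maximum = 36.62; prior scale x_m = 37.1 → posterior scale = max = 37.10.
Posterior shape = 1.3 + 5 = 6.3.
E[θ|data] = k·x_m/(k−1) = 6.3·37.10/5.3 = 44.1000.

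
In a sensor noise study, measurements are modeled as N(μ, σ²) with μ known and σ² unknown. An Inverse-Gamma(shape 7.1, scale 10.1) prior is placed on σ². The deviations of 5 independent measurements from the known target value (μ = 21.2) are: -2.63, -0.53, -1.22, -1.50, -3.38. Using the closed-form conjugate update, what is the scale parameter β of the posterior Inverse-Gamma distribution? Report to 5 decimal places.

With known mean μ and an Inverse-Gamma(α, β) prior on σ², the Normal likelihood is conjugate: posterior is Inv-Gamma(α + n/2, β + Σ(xᵢ−μ)²/2).
Σ(xᵢ−μ)² = (-2.63)² + (-0.53)² + (-1.22)² + (-1.50)² + (-3.38)² = 22.3606.
Posterior: Inv-Gamma(7.1 + 5/2, 10.1 + 22.3606/2) = Inv-Gamma(9.60, 21.28030).
Posterior β = 21.28030.

21.28030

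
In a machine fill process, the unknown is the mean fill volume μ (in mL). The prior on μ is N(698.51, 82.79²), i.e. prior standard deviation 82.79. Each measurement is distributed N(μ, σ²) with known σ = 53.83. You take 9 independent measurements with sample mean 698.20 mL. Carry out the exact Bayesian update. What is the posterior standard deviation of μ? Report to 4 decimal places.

For Normal data with known variance σ², a Normal(μ₀, σ₀²) prior on μ is conjugate. Posterior precision = 1/σ₀² + n/σ²; posterior mean is the precision-weighted average of μ₀ and x̄.
σ₀² = 82.79² = 6854.1841, σ² = 53.83² = 2897.6689; σ² + n·σ₀² = 2897.6689 + 9·6854.1841 = 64585.3258.
Posterior precision = 1/σ₀² + n/σ² = 1/6854.1841 + 9/2897.6689 = (σ² + n·σ₀²)/(σ₀²σ²) = 64585.3258/(6854.1841·2897.6689); posterior variance σₙ² = σ₀²σ²/(σ² + n·σ₀²) = 6854.1841·2897.6689/64585.3258 = 307.518091.
Posterior SD = √σₙ² = √(6854.1841·2897.6689/64585.3258) = 17.5362.

17.5362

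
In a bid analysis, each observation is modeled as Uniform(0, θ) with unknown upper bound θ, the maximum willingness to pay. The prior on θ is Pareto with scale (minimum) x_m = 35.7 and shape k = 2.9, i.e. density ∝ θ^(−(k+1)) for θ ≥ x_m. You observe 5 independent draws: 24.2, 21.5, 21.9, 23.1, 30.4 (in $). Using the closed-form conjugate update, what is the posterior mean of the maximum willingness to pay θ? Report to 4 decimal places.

A Pareto(scale x_m, shape k) prior on the upper bound θ of Uniform(0, θ) is conjugate: posterior is Pareto(max(x_m, max xᵢ), k + n).
Sample maximum = 30.4; prior scale x_m = 35.7 → posterior scale = max = 35.7.
Posterior shape = 2.9 + 5 = 7.9.
E[θ|data] = k·x_m/(k−1) = 7.9·35.7/6.9 = 40.8739.

40.8739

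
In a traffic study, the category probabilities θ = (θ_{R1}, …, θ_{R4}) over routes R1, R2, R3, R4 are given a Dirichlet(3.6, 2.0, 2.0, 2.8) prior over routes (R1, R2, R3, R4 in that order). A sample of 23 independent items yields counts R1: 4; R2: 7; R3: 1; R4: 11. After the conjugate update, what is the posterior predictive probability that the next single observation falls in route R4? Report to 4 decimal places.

0.4132

The Dirichlet prior is conjugate to the Multinomial likelihood: each posterior αⱼ = prior αⱼ + observed count nⱼ.
Posterior concentration: (7.6, 9.0, 3.0, 13.8), total = 33.4.
P(next = R4 | data) = α_{R4}/Σα = 0.4132.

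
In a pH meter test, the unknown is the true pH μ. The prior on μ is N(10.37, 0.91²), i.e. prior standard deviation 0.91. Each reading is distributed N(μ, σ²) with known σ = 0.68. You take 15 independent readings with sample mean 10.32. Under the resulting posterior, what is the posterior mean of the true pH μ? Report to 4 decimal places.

For Normal data with known variance σ², a Normal(μ₀, σ₀²) prior on μ is conjugate. Posterior precision = 1/σ₀² + n/σ²; posterior mean is the precision-weighted average of μ₀ and x̄.
n·x̄ = 15·10.32 = 154.8.
σ₀² = 0.91² = 0.8281, σ² = 0.68² = 0.4624; σ² + n·σ₀² = 0.4624 + 15·0.8281 = 12.8839.
Posterior mean = (μ₀/σ₀² + n·x̄/σ²)/(1/σ₀² + n/σ²) = (σ²·μ₀ + σ₀²·n·x̄)/(σ² + n·σ₀²) = (0.4624·10.37 + 0.8281·154.8)/12.8839 = 132.984968/12.8839 = 10.3218.

10.3218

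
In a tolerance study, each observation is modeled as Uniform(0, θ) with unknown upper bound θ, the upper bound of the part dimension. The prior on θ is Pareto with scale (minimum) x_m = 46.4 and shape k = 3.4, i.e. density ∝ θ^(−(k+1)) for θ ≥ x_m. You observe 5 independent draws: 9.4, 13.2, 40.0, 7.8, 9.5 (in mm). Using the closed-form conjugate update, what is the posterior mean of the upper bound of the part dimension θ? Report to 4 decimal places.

52.6703

A Pareto(scale x_m, shape k) prior on the upper bound θ of Uniform(0, θ) is conjugate: posterior is Pareto(max(x_m, max xᵢ), k + n).
Sample maximum = 40.0; prior scale x_m = 46.4 → posterior scale = max = 46.4.
Posterior shape = 3.4 + 5 = 8.4.
E[θ|data] = k·x_m/(k−1) = 8.4·46.4/7.4 = 52.6703.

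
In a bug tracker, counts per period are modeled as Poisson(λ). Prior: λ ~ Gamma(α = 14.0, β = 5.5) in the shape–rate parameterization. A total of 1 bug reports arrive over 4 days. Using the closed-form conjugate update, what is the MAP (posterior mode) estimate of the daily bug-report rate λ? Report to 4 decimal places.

With a Gamma(shape α, rate β) prior, the Poisson likelihood is conjugate: the posterior is Gamma(α + ΣXᵢ, β + n).
Posterior: Gamma(α+S, β+n) = Gamma(14.0+1, 5.5+4) = Gamma(15.0, 9.5).
Mode of Gamma(α,β) for α≥1 is (α−1)/β = 14.0/9.5 = 1.4737.

1.4737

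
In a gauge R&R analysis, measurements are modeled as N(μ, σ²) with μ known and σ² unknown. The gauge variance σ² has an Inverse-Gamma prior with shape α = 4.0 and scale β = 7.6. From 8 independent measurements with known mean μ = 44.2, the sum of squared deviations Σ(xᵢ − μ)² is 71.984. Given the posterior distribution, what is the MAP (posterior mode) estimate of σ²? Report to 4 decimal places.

With known mean μ and an Inverse-Gamma(α, β) prior on σ², the Normal likelihood is conjugate: posterior is Inv-Gamma(α + n/2, β + Σ(xᵢ−μ)²/2).
Posterior: Inv-Gamma(4.0 + 8/2, 7.6 + 71.984/2) = Inv-Gamma(8.00, 43.5920).
Mode = β/(α+1) = 43.5920/9.00 = 4.8436.

4.8436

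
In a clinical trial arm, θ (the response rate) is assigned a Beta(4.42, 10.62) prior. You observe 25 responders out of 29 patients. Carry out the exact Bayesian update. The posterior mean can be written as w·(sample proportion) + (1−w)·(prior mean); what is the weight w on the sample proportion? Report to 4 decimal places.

0.6585

The Beta prior is conjugate to a Binomial/Bernoulli likelihood; the update adds successes to α and failures to β.
Posterior mean = (α₀+k)/(α₀+β₀+n) = [n/(α₀+β₀+n)]·(k/n) + [(α₀+β₀)/(α₀+β₀+n)]·α₀/(α₀+β₀), so only n and the prior enter the weight.
The weight on the data is w = n/(α₀+β₀+n) = 29/(4.42+10.62+29) = 29/44.04 = 0.6585.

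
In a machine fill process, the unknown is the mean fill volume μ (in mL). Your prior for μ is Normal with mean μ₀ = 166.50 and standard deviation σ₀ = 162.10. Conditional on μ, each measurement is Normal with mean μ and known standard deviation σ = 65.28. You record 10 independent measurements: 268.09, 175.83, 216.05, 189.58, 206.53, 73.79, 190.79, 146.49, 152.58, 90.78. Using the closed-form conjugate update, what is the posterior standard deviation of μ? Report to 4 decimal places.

For Normal data with known variance σ², a Normal(μ₀, σ₀²) prior on μ is conjugate. Posterior precision = 1/σ₀² + n/σ²; posterior mean is the precision-weighted average of μ₀ and x̄.
σ₀² = 162.10² = 26276.41, σ² = 65.28² = 4261.4784; σ² + n·σ₀² = 4261.4784 + 10·26276.41 = 267025.5784.
Posterior precision = 1/σ₀² + n/σ² = 1/26276.41 + 10/4261.4784 = (σ² + n·σ₀²)/(σ₀²σ²) = 267025.5784/(26276.41·4261.4784); posterior variance σₙ² = σ₀²σ²/(σ² + n·σ₀²) = 26276.41·4261.4784/267025.5784 = 419.346919.
Posterior SD = √σₙ² = √(26276.41·4261.4784/267025.5784) = 20.4780.

20.4780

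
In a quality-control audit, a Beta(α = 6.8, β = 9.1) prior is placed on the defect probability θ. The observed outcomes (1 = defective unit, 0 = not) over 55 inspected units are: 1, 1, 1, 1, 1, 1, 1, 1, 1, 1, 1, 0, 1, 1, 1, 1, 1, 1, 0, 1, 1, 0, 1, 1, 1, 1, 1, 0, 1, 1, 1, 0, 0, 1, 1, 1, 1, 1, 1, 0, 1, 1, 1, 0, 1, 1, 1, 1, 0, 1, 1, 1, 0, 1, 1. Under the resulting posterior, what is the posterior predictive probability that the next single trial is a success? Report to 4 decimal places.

The Beta prior is conjugate to a Binomial/Bernoulli likelihood; the update adds successes to α and failures to β.
Posterior: Beta(α+k, β+n−k) = Beta(6.8+45, 9.1+10) = Beta(51.8, 19.1).
For a single future Bernoulli trial, P(success | data) = α/(α+β) = 0.7306.

0.7306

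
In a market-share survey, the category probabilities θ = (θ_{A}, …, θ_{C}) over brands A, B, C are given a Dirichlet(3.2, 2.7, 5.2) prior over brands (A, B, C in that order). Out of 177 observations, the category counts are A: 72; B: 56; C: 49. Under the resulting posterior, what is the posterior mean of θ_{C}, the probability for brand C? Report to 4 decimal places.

The Dirichlet prior is conjugate to the Multinomial likelihood: each posterior αⱼ = prior αⱼ + observed count nⱼ.
Posterior concentration: (75.2, 58.7, 54.2), total = 188.1.
E[θ_{C}|data] = α_{C}/Σα = 54.2/188.1 = 0.2881.

0.2881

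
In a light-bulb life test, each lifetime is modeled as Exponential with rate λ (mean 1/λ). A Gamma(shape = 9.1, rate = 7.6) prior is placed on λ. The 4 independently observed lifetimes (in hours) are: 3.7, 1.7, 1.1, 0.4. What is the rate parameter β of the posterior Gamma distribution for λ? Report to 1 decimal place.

With a Gamma(shape α, rate β) prior on the exponential rate λ, the posterior after n observations with total T = Σxᵢ is Gamma(α+n, β+T).
Sum of observations T = 6.9 hours; n = 4.
Posterior: Gamma(9.1+4, 7.6+6.9) = Gamma(13.1, 14.5).
Posterior β = 14.5.

14.5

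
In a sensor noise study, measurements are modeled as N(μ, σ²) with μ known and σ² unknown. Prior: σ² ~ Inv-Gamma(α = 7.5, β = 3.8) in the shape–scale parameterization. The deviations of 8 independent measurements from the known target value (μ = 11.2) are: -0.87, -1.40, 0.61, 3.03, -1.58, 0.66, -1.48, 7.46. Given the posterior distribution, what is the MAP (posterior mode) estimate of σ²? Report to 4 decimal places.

With known mean μ and an Inverse-Gamma(α, β) prior on σ², the Normal likelihood is conjugate: posterior is Inv-Gamma(α + n/2, β + Σ(xᵢ−μ)²/2).
Σ(xᵢ−μ)² = (-0.87)² + (-1.40)² + (0.61)² + (3.03)² + (-1.58)² + (0.66)² + (-1.48)² + (7.46)² = 73.0439.
Posterior: Inv-Gamma(7.5 + 8/2, 3.8 + 73.0439/2) = Inv-Gamma(11.50, 40.32195).
Mode = β/(α+1) = 40.32195/12.50 = 3.2258.

3.2258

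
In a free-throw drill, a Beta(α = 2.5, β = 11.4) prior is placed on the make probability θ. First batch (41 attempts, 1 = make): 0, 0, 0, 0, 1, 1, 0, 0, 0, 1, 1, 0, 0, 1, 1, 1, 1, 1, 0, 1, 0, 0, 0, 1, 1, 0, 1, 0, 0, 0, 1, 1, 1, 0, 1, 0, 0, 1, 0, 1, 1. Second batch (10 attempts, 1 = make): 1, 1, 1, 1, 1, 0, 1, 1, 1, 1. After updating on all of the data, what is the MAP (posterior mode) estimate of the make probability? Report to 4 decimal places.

The Beta prior is conjugate to a Binomial/Bernoulli likelihood; the update adds successes to α and failures to β.
After batch 1: Beta(2.5+20, 11.4+21) = Beta(22.5, 32.4).
After batch 2: Beta(22.5+9, 32.4+1) = Beta(31.5, 33.4).
Mode of Beta(a,b) for a,b>1 is (a−1)/(a+b−2) = 30.5/62.9 = 0.4849.

0.4849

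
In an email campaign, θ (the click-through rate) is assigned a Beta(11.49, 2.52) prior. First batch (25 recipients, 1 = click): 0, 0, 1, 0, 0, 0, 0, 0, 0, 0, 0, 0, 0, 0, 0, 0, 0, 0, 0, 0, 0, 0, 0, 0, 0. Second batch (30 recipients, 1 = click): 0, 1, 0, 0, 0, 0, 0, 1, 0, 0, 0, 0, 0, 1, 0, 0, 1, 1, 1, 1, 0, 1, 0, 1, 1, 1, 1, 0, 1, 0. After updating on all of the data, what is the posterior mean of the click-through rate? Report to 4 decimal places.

0.3694

The Beta prior is conjugate to a Binomial/Bernoulli likelihood; the update adds successes to α and failures to β.
After batch 1: Beta(11.49+1, 2.52+24) = Beta(12.49, 26.52).
After batch 2: Beta(12.49+13, 26.52+17) = Beta(25.49, 43.52).
Posterior mean = α/(α+β) = 25.49/69.01 = 0.3694.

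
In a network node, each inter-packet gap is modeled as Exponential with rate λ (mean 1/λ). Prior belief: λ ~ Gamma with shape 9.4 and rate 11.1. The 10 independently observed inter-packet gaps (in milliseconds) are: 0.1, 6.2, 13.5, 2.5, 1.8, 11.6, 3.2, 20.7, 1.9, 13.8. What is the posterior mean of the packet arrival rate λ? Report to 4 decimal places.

0.2245

With a Gamma(shape α, rate β) prior on the exponential rate λ, the posterior after n observations with total T = Σxᵢ is Gamma(α+n, β+T).
Sum of observations T = 75.3 milliseconds; n = 10.
Posterior: Gamma(9.4+10, 11.1+75.3) = Gamma(19.4, 86.4).
Posterior mean of λ = α/β = 19.4/86.4 = 0.2245.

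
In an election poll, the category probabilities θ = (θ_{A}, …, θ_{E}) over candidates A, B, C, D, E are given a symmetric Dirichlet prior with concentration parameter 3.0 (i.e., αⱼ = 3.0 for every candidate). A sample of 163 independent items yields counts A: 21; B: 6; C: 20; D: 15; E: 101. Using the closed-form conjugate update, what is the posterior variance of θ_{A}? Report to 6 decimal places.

The Dirichlet prior is conjugate to the Multinomial likelihood: each posterior αⱼ = prior αⱼ + observed count nⱼ.
Posterior concentration: (24.0, 9.0, 23.0, 18.0, 104.0), total = 178.0.
Var[θ_j] = α_j(Σα−α_j)/((Σα)²(Σα+1)) = 24.0·154.0/(178.0²·179.0) = 0.000652.

0.000652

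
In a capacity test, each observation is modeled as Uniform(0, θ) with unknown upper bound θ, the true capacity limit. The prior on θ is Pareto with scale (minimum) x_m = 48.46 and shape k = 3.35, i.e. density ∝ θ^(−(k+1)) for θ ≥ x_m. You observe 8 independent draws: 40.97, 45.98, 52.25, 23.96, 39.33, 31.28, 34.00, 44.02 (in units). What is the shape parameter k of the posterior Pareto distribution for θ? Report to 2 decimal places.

A Pareto(scale x_m, shape k) prior on the upper bound θ of Uniform(0, θ) is conjugate: posterior is Pareto(max(x_m, max xᵢ), k + n).
Sample maximum = 52.25; prior scale x_m = 48.46 → posterior scale = max = 52.25.
Posterior shape = 3.35 + 8 = 11.35.
Posterior shape k = 11.35.

11.35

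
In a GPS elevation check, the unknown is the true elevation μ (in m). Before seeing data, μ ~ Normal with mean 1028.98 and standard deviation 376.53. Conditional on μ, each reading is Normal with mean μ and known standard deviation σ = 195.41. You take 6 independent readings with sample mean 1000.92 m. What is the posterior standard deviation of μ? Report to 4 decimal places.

78.0434

For Normal data with known variance σ², a Normal(μ₀, σ₀²) prior on μ is conjugate. Posterior precision = 1/σ₀² + n/σ²; posterior mean is the precision-weighted average of μ₀ and x̄.
σ₀² = 376.53² = 141774.8409, σ² = 195.41² = 38185.0681; σ² + n·σ₀² = 38185.0681 + 6·141774.8409 = 888834.1135.
Posterior precision = 1/σ₀² + n/σ² = 1/141774.8409 + 6/38185.0681 = (σ² + n·σ₀²)/(σ₀²σ²) = 888834.1135/(141774.8409·38185.0681); posterior variance σₙ² = σ₀²σ²/(σ² + n·σ₀²) = 141774.8409·38185.0681/888834.1135 = 6090.767526.
Posterior SD = √σₙ² = √(141774.8409·38185.0681/888834.1135) = 78.0434.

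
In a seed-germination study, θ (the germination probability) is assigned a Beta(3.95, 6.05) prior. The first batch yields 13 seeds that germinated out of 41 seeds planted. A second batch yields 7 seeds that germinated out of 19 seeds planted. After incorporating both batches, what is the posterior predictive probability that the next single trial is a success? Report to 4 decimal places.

0.3421

The Beta prior is conjugate to a Binomial/Bernoulli likelihood; the update adds successes to α and failures to β.
After batch 1: Beta(3.95+13, 6.05+28) = Beta(16.95, 34.05).
After batch 2: Beta(16.95+7, 34.05+12) = Beta(23.95, 46.05).
For a single future Bernoulli trial, P(success | data) = α/(α+β) = 0.3421.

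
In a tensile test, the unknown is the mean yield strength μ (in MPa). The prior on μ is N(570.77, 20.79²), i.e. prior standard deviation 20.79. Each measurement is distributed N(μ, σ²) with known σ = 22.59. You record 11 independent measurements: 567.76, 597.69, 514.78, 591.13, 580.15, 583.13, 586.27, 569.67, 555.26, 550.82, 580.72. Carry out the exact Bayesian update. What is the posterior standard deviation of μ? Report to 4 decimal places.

For Normal data with known variance σ², a Normal(μ₀, σ₀²) prior on μ is conjugate. Posterior precision = 1/σ₀² + n/σ²; posterior mean is the precision-weighted average of μ₀ and x̄.
σ₀² = 20.79² = 432.2241, σ² = 22.59² = 510.3081; σ² + n·σ₀² = 510.3081 + 11·432.2241 = 5264.7732.
Posterior precision = 1/σ₀² + n/σ² = 1/432.2241 + 11/510.3081 = (σ² + n·σ₀²)/(σ₀²σ²) = 5264.7732/(432.2241·510.3081); posterior variance σₙ² = σ₀²σ²/(σ² + n·σ₀²) = 432.2241·510.3081/5264.7732 = 41.894959.
Posterior SD = √σₙ² = √(432.2241·510.3081/5264.7732) = 6.4726.

6.4726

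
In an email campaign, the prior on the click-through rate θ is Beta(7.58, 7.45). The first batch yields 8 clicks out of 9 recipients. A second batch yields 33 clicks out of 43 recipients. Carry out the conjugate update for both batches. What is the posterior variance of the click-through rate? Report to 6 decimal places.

The Beta prior is conjugate to a Binomial/Bernoulli likelihood; the update adds successes to α and failures to β.
After batch 1: Beta(7.58+8, 7.45+1) = Beta(15.58, 8.45).
After batch 2: Beta(15.58+33, 8.45+10) = Beta(48.58, 18.45).
Var = αβ/((α+β)²(α+β+1)) = 48.58·18.45/(67.03²·68.03) = 0.002932.

0.002932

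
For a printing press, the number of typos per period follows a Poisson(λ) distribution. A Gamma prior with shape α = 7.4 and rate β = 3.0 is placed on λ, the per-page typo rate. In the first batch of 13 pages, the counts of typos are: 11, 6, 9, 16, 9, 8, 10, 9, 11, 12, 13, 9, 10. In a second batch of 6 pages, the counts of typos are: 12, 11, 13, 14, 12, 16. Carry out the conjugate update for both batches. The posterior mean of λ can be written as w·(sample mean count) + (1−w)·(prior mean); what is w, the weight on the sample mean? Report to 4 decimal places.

With a Gamma(shape α, rate β) prior, the Poisson likelihood is conjugate: the posterior is Gamma(α + ΣXᵢ, β + n).
Total number of pages: n = 13 + 6 = 19.
Posterior mean = (α₀+S)/(β₀+n) = [n/(β₀+n)]·(S/n) + [β₀/(β₀+n)]·(α₀/β₀), so only n and β₀ enter the weight.
Weight on data w = n/(β₀+n) = 19/(3.0+19) = 19/22.0 = 0.8636.

0.8636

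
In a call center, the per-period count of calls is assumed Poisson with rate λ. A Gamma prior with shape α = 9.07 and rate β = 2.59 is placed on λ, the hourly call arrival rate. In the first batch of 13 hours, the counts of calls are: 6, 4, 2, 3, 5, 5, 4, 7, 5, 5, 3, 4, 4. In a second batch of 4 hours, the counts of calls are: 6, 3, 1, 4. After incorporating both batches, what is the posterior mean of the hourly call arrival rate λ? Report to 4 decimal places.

4.0873

With a Gamma(shape α, rate β) prior, the Poisson likelihood is conjugate: the posterior is Gamma(α + ΣXᵢ, β + n).
Batch 1: sum of counts S = 57 over n = 13 hours.
After batch 1: Gamma(α+S, β+n) = Gamma(9.07+57, 2.59+13) = Gamma(66.07, 15.59).
Batch 2: sum of counts S = 14 over n = 4 hours.
After batch 2: Gamma(α+S, β+n) = Gamma(66.07+14, 15.59+4) = Gamma(80.07, 19.59).
Posterior mean = α/β = 80.07/19.59 = 4.0873.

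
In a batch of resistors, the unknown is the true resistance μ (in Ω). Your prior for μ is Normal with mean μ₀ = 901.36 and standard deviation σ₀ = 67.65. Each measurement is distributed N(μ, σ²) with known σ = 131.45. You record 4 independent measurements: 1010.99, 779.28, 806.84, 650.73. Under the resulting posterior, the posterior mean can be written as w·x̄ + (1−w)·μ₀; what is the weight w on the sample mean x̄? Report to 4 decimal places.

0.5144

For Normal data with known variance σ², a Normal(μ₀, σ₀²) prior on μ is conjugate. Posterior precision = 1/σ₀² + n/σ²; posterior mean is the precision-weighted average of μ₀ and x̄.
σ₀² = 67.65² = 4576.5225, σ² = 131.45² = 17279.1025. Prior precision 1/σ₀² = 1/4576.5225; data precision n/σ² = 4/17279.1025.
w = (n/σ²)/(1/σ₀² + n/σ²) = n·σ₀²/(σ² + n·σ₀²) = 4·4576.5225/(17279.1025 + 4·4576.5225) = 18306.09/35585.1925 = 0.5144.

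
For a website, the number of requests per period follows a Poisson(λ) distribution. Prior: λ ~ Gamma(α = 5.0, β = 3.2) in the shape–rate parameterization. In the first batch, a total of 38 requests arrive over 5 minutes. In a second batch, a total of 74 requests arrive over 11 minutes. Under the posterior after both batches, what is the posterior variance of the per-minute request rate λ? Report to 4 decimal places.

0.3174

With a Gamma(shape α, rate β) prior, the Poisson likelihood is conjugate: the posterior is Gamma(α + ΣXᵢ, β + n).
After batch 1: Gamma(α+S, β+n) = Gamma(5.0+38, 3.2+5) = Gamma(43.0, 8.2).
After batch 2: Gamma(α+S, β+n) = Gamma(43.0+74, 8.2+11) = Gamma(117.0, 19.2).
Var = α/β² = 117.0/19.2² = 0.3174.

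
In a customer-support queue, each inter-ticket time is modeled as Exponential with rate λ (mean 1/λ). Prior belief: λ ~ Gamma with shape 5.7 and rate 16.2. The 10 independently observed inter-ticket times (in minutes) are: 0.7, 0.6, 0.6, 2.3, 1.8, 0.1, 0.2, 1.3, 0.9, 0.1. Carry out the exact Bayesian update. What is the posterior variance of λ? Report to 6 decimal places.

With a Gamma(shape α, rate β) prior on the exponential rate λ, the posterior after n observations with total T = Σxᵢ is Gamma(α+n, β+T).
Sum of observations T = 8.6 minutes; n = 10.
Posterior: Gamma(5.7+10, 16.2+8.6) = Gamma(15.7, 24.8).
Var = α/β² = 0.025527.

0.025527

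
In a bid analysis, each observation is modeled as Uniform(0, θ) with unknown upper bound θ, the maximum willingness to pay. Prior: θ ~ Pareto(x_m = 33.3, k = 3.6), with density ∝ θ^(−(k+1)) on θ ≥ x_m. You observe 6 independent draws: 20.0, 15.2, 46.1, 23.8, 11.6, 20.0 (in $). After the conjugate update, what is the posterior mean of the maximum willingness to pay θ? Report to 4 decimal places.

A Pareto(scale x_m, shape k) prior on the upper bound θ of Uniform(0, θ) is conjugate: posterior is Pareto(max(x_m, max xᵢ), k + n).
Sample maximum = 46.1; prior scale x_m = 33.3 → posterior scale = max = 46.1.
Posterior shape = 3.6 + 6 = 9.6.
E[θ|data] = k·x_m/(k−1) = 9.6·46.1/8.6 = 51.4605.

51.4605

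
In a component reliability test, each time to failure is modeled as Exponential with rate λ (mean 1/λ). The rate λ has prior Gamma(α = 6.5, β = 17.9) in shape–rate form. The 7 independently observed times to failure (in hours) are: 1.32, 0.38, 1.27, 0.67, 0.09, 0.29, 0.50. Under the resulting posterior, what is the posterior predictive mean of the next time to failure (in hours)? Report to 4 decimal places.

1.7936

With a Gamma(shape α, rate β) prior on the exponential rate λ, the posterior after n observations with total T = Σxᵢ is Gamma(α+n, β+T).
Sum of observations T = 4.52 hours; n = 7.
Posterior: Gamma(6.5+7, 17.9+4.52) = Gamma(13.5, 22.42).
The predictive distribution for the next observation is Lomax; its mean is β/(α−1) = 22.42/12.5 = 1.7936.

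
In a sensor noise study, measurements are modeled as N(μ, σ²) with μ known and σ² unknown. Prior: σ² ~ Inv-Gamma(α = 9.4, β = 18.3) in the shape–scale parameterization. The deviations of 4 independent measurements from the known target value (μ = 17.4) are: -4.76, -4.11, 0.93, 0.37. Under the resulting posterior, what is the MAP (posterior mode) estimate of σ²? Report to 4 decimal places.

3.1109

With known mean μ and an Inverse-Gamma(α, β) prior on σ², the Normal likelihood is conjugate: posterior is Inv-Gamma(α + n/2, β + Σ(xᵢ−μ)²/2).
Σ(xᵢ−μ)² = (-4.76)² + (-4.11)² + (0.93)² + (0.37)² = 40.5515.
Posterior: Inv-Gamma(9.4 + 4/2, 18.3 + 40.5515/2) = Inv-Gamma(11.40, 38.57575).
Mode = β/(α+1) = 38.57575/12.40 = 3.1109.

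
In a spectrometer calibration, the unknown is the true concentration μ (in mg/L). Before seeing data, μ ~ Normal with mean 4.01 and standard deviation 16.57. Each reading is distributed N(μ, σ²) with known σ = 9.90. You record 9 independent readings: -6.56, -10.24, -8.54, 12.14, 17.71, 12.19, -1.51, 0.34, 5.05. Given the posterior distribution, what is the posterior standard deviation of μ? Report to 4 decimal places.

3.2364

For Normal data with known variance σ², a Normal(μ₀, σ₀²) prior on μ is conjugate. Posterior precision = 1/σ₀² + n/σ²; posterior mean is the precision-weighted average of μ₀ and x̄.
σ₀² = 16.57² = 274.5649, σ² = 9.90² = 98.01; σ² + n·σ₀² = 98.01 + 9·274.5649 = 2569.0941.
Posterior precision = 1/σ₀² + n/σ² = 1/274.5649 + 9/98.01 = (σ² + n·σ₀²)/(σ₀²σ²) = 2569.0941/(274.5649·98.01); posterior variance σₙ² = σ₀²σ²/(σ² + n·σ₀²) = 274.5649·98.01/2569.0941 = 10.474550.
Posterior SD = √σₙ² = √(274.5649·98.01/2569.0941) = 3.2364.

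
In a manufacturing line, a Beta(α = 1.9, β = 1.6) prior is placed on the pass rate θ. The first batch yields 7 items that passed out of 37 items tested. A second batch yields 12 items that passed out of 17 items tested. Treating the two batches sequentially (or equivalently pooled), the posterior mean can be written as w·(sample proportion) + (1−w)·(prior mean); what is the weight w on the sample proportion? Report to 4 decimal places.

The Beta prior is conjugate to a Binomial/Bernoulli likelihood; the update adds successes to α and failures to β.
Total number of items tested: n = 37 + 17 = 54.
Posterior mean = (α₀+k)/(α₀+β₀+n) = [n/(α₀+β₀+n)]·(k/n) + [(α₀+β₀)/(α₀+β₀+n)]·α₀/(α₀+β₀), so only n and the prior enter the weight.
The weight on the data is w = n/(α₀+β₀+n) = 54/(1.9+1.6+54) = 54/57.5 = 0.9391.

0.9391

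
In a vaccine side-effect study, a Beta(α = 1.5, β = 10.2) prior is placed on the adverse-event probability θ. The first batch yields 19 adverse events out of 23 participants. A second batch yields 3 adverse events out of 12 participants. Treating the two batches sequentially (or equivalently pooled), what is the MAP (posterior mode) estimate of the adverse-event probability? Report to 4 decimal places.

0.5034

The Beta prior is conjugate to a Binomial/Bernoulli likelihood; the update adds successes to α and failures to β.
After batch 1: Beta(1.5+19, 10.2+4) = Beta(20.5, 14.2).
After batch 2: Beta(20.5+3, 14.2+9) = Beta(23.5, 23.2).
Mode of Beta(a,b) for a,b>1 is (a−1)/(a+b−2) = 22.5/44.7 = 0.5034.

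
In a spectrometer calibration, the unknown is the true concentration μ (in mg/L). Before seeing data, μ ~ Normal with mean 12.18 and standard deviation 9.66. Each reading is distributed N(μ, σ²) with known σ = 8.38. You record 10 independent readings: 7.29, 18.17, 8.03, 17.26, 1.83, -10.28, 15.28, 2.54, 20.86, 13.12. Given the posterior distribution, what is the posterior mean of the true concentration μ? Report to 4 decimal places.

For Normal data with known variance σ², a Normal(μ₀, σ₀²) prior on μ is conjugate. Posterior precision = 1/σ₀² + n/σ²; posterior mean is the precision-weighted average of μ₀ and x̄.
Σxᵢ = 7.29 + 18.17 + 8.03 + 17.26 + 1.83 + (-10.28) + 15.28 + 2.54 + 20.86 + 13.12 = 94.1, so n·x̄ = 94.1.
σ₀² = 9.66² = 93.3156, σ² = 8.38² = 70.2244; σ² + n·σ₀² = 70.2244 + 10·93.3156 = 1003.3804.
Posterior mean = (μ₀/σ₀² + n·x̄/σ²)/(1/σ₀² + n/σ²) = (σ²·μ₀ + σ₀²·n·x̄)/(σ² + n·σ₀²) = (70.2244·12.18 + 93.3156·94.1)/1003.3804 = 9636.331152/1003.3804 = 9.6039.

9.6039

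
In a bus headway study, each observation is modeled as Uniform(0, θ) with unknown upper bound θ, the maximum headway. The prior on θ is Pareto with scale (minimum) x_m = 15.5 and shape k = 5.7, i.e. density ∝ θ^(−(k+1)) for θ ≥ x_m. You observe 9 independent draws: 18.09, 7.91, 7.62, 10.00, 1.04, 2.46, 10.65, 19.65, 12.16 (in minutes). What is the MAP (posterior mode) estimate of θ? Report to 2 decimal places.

A Pareto(scale x_m, shape k) prior on the upper bound θ of Uniform(0, θ) is conjugate: posterior is Pareto(max(x_m, max xᵢ), k + n).
Sample maximum = 19.65; prior scale x_m = 15.5 → posterior scale = max = 19.65.
Posterior shape = 5.7 + 9 = 14.7.
The Pareto density is decreasing on [x_m, ∞), so the mode is x_m = 19.65.

19.65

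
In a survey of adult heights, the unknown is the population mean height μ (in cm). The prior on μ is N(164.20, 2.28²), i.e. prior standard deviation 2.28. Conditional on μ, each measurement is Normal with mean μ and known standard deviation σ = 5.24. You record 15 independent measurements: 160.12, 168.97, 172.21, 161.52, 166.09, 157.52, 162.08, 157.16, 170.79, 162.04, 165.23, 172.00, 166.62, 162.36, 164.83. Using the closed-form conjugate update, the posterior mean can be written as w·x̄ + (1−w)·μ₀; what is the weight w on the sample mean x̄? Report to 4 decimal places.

0.7396

For Normal data with known variance σ², a Normal(μ₀, σ₀²) prior on μ is conjugate. Posterior precision = 1/σ₀² + n/σ²; posterior mean is the precision-weighted average of μ₀ and x̄.
σ₀² = 2.28² = 5.1984, σ² = 5.24² = 27.4576. Prior precision 1/σ₀² = 1/5.1984; data precision n/σ² = 15/27.4576.
w = (n/σ²)/(1/σ₀² + n/σ²) = n·σ₀²/(σ² + n·σ₀²) = 15·5.1984/(27.4576 + 15·5.1984) = 77.976/105.4336 = 0.7396.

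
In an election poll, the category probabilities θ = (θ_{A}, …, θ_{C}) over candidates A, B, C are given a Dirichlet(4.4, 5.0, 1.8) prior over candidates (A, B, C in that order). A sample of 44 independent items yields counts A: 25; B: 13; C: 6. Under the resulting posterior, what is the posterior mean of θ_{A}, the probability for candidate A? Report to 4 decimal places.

The Dirichlet prior is conjugate to the Multinomial likelihood: each posterior αⱼ = prior αⱼ + observed count nⱼ.
Posterior concentration: (29.4, 18.0, 7.8), total = 55.2.
E[θ_{A}|data] = α_{A}/Σα = 29.4/55.2 = 0.5326.

0.5326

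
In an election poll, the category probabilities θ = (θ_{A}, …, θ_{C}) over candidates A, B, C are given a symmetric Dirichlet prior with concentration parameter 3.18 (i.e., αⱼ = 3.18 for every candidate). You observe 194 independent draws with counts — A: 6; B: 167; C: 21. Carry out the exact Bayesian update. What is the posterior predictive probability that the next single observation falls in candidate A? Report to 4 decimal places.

0.0451

The Dirichlet prior is conjugate to the Multinomial likelihood: each posterior αⱼ = prior αⱼ + observed count nⱼ.
Posterior concentration: (9.18, 170.18, 24.18), total = 203.54.
P(next = A | data) = α_{A}/Σα = 0.0451.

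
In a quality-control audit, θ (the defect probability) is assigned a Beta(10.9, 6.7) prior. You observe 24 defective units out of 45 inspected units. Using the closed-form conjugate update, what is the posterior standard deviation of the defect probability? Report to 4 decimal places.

The Beta prior is conjugate to a Binomial/Bernoulli likelihood; the update adds successes to α and failures to β.
Posterior: Beta(α+k, β+n−k) = Beta(10.9+24, 6.7+21) = Beta(34.9, 27.7).
Var = αβ/((α+β)²(α+β+1)) = 34.9·27.7/(62.6²·63.6) = 0.00387882; SD = √0.00387882 = 0.0623.

0.0623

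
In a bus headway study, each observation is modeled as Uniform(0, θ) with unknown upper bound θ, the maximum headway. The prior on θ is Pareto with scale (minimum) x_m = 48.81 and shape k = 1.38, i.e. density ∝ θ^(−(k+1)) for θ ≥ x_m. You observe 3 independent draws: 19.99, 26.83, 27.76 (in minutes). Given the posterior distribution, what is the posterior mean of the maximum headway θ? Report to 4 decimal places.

A Pareto(scale x_m, shape k) prior on the upper bound θ of Uniform(0, θ) is conjugate: posterior is Pareto(max(x_m, max xᵢ), k + n).
Sample maximum = 27.76; prior scale x_m = 48.81 → posterior scale = max = 48.81.
Posterior shape = 1.38 + 3 = 4.38.
E[θ|data] = k·x_m/(k−1) = 4.38·48.81/3.38 = 63.2508.

63.2508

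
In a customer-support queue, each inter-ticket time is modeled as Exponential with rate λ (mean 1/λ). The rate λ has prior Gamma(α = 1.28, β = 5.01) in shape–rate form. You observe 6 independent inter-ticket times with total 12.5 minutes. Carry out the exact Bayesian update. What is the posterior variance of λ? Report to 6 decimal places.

With a Gamma(shape α, rate β) prior on the exponential rate λ, the posterior after n observations with total T = Σxᵢ is Gamma(α+n, β+T).
Posterior: Gamma(1.28+6, 5.01+12.5) = Gamma(7.28, 17.51).
Var = α/β² = 0.023744.

0.023744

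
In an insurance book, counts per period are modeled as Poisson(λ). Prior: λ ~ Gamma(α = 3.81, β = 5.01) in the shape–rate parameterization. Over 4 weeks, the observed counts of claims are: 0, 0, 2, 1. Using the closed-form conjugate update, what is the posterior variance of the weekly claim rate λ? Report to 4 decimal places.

With a Gamma(shape α, rate β) prior, the Poisson likelihood is conjugate: the posterior is Gamma(α + ΣXᵢ, β + n).
Sum of counts S = 3 over n = 4 weeks.
Posterior: Gamma(α+S, β+n) = Gamma(3.81+3, 5.01+4) = Gamma(6.81, 9.01).
Var = α/β² = 6.81/9.01² = 0.0839.

0.0839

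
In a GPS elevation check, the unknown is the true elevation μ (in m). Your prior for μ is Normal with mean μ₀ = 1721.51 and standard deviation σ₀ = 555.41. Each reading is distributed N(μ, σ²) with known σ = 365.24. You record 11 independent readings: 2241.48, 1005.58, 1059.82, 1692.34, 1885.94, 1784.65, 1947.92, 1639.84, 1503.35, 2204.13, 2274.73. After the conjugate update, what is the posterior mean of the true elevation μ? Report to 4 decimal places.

1748.0284

For Normal data with known variance σ², a Normal(μ₀, σ₀²) prior on μ is conjugate. Posterior precision = 1/σ₀² + n/σ²; posterior mean is the precision-weighted average of μ₀ and x̄.
Σxᵢ = 2241.48 + 1005.58 + 1059.82 + 1692.34 + 1885.94 + 1784.65 + 1947.92 + 1639.84 + 1503.35 + 2204.13 + 2274.73 = 19239.78, so n·x̄ = 19239.78.
σ₀² = 555.41² = 308480.2681, σ² = 365.24² = 133400.2576; σ² + n·σ₀² = 133400.2576 + 11·308480.2681 = 3526683.2067.
Posterior mean = (μ₀/σ₀² + n·x̄/σ²)/(1/σ₀² + n/σ²) = (σ²·μ₀ + σ₀²·n·x̄)/(σ² + n·σ₀²) = (133400.2576·1721.51 + 308480.2681·19239.78)/3526683.2067 = 6164742370.045994/3526683.2067 = 1748.0284.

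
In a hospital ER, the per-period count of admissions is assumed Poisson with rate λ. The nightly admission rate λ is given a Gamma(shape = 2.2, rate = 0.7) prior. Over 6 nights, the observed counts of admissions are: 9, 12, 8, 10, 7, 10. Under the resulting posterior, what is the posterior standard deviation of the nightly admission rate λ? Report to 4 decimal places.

1.1386

With a Gamma(shape α, rate β) prior, the Poisson likelihood is conjugate: the posterior is Gamma(α + ΣXᵢ, β + n).
Sum of counts S = 56 over n = 6 nights.
Posterior: Gamma(α+S, β+n) = Gamma(2.2+56, 0.7+6) = Gamma(58.2, 6.7).
SD = √α/β = √58.2/6.7 = 1.1386.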